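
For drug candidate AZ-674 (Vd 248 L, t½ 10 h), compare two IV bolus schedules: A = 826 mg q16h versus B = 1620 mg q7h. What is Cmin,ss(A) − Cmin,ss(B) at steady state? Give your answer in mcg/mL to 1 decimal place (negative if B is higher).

-8.8 mcg/mL

Regimen A: f = (1/2)^(16/10) ≈ 0.3299; Cmin,ss = (826/248)·f/(1−f) ≈ 1.640 mcg/mL.
Regimen B: f = (1/2)^(7/10) ≈ 0.6156; Cmin,ss = (1620/248)·f/(1−f) ≈ 10.461 mcg/mL.
Difference ≈ 1.640 − 10.461 ≈ -8.821 mcg/mL.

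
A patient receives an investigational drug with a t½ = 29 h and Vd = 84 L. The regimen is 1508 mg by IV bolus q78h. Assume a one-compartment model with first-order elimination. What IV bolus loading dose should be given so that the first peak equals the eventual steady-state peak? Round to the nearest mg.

1785 mg

f = (1/2)^(78/29) ≈ 0.155001; accumulation ratio R = 1/(1−f) ≈ 1.18343.
Loading dose to hit Cmax,ss on first dose: D_load = D_maint·R ≈ 1508 × 1.18343 ≈ 1784.61 mg.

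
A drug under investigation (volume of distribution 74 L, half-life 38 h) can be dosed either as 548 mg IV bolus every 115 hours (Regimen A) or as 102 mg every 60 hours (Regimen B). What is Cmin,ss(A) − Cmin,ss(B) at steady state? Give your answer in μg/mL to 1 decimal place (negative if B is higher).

0.3 μg/mL

Regimen A: f = (1/2)^(115/38) ≈ 0.1227; Cmin,ss = (548/74)·f/(1−f) ≈ 1.036 μg/mL.
Regimen B: f = (1/2)^(60/38) ≈ 0.3347; Cmin,ss = (102/74)·f/(1−f) ≈ 0.693 μg/mL.
Difference ≈ 1.036 − 0.693 ≈ 0.343 μg/mL.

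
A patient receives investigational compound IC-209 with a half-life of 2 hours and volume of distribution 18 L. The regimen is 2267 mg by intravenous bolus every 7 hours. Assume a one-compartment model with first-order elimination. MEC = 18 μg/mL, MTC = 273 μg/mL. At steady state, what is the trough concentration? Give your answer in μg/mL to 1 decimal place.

Over one 7-h interval, 7/2 ≈ 3.5 half-lives elapse, leaving f ≈ 0.0884 of each dose.
Single-dose peak C₀ = D/Vd = 2267/18 ≈ 125.944 μg/mL.
Steady-state trough Cmin,ss = C₀·f/(1−f) ≈ 125.944 × 0.0884/0.9116 ≈ 12.213 μg/mL.
Trough 12.2 μg/mL vs MEC 18 μg/mL: subtherapeutic.

12.2 μg/mL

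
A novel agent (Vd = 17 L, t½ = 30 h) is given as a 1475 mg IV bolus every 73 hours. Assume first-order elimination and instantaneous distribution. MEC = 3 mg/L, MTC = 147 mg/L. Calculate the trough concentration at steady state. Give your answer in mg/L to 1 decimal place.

Over one 73-h interval, 73/30 ≈ 2.4333 half-lives elapse, leaving f ≈ 0.1851 of each dose.
At steady state, accumulation factor R = 1/(1 − e^(−kτ)) ≈ 1.2271.
Single-dose peak C₀ = D/Vd = 1475/17 ≈ 86.765 mg/L.
Steady-state peak Cmax,ss = C₀·R ≈ 86.765 × 1.2271 ≈ 106.469 mg/L.
Steady-state trough Cmin,ss = Cmax,ss·f ≈ 106.469 × 0.1851 ≈ 19.707 mg/L.
Trough 19.7 mg/L vs MEC 3 mg/L: adequate.

19.7 mg/L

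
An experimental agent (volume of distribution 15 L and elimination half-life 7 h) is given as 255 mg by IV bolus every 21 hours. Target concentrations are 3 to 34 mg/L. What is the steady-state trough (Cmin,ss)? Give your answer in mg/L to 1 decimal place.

τ = 21 h = 3 half-lives, so f = (1/2)^3 = 0.125.
At steady state, R = 1/(1 − 0.125) = 8/7.
Single-dose peak C₀ = D/Vd = 255/15 = 17 mg/L.
Steady-state peak Cmax,ss = C₀·R = 17 × 8/7 ≈ 19.429 mg/L.
Steady-state trough Cmin,ss = Cmax,ss·f ≈ 19.429 × 0.125 ≈ 2.429 mg/L.
Trough 2.4 mg/L vs MEC 3 mg/L: subtherapeutic.

2.4 mg/L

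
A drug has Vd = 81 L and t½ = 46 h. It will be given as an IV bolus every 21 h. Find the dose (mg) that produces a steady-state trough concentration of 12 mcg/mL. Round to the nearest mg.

τ/t½ = 21/46 ≈ 0.45652, so f = (1/2)^(21/46) ≈ 0.728741.
Cmin,ss = (D/Vd)·f/(1−f), so D = Cmin,ss·Vd·(1−f)/f.
D = 12 × 81 × (1−f)/f ≈ 12 × 81 × 0.37223 ≈ 361.81 mg.

362 mg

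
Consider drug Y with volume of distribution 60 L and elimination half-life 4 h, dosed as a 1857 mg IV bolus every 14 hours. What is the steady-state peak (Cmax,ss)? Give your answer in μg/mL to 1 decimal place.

τ/t½ = 14/4 ≈ 3.5, so fraction remaining f = (1/2)^(14/4) ≈ 0.0884.
Accumulation ratio R = 1/(1 − f) ≈ 1/0.9116 ≈ 1.0970.
Each bolus raises the concentration by D/Vd = 1857/60 ≈ 30.950 μg/mL.
Steady-state peak Cmax,ss = C₀·R ≈ 30.950 × 1.0970 ≈ 33.952 μg/mL.

34.0 μg/mL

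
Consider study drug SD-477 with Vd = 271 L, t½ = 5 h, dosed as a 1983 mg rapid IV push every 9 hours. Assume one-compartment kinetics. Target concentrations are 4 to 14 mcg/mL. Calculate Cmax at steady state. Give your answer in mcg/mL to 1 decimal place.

τ/t½ = 9/5 ≈ 1.8, so fraction remaining f = (1/2)^(9/5) ≈ 0.2872.
Accumulation ratio R = 1/(1 − f) ≈ 1/0.7128 ≈ 1.4029.
Each bolus raises the concentration by D/Vd = 1983/271 ≈ 7.317 mcg/mL.
Steady-state peak Cmax,ss = C₀·R ≈ 7.317 × 1.4029 ≈ 10.265 mcg/mL.
Peak 10.3 mcg/mL vs MTC 14 mcg/mL: below toxic threshold.

10.3 mcg/mL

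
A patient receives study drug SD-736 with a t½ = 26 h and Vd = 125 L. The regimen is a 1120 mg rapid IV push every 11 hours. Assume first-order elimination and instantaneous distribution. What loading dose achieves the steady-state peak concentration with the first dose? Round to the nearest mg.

f = (1/2)^(11/26) ≈ 0.745832; accumulation ratio R = 1/(1−f) ≈ 3.93441.
Loading dose to hit Cmax,ss on first dose: D_load = D_maint·R ≈ 1120 × 3.93441 ≈ 4406.54 mg.

4407 mg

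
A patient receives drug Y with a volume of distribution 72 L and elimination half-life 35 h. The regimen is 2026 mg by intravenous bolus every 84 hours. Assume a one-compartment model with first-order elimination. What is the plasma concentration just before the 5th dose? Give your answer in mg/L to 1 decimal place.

f = (1/2)^(τ/t½) = (1/2)^(84/35) ≈ 0.1895.
C₀ = D/Vd = 2026/72 ≈ 28.139 mg/L.
Before the 5th dose, 4 doses have been given. Superposition: Cmin = C₀·(f + f² + … + f^4).
≈ 28.139 × (0.1895 + 0.0359 + 0.0068 + 0.0013) ≈ 28.139 × 0.2335 ≈ 6.570 mg/L.

6.6 mg/L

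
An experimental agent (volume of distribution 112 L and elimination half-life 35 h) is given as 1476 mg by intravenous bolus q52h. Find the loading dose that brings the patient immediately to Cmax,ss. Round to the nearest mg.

f = (1/2)^(52/35) ≈ 0.357072; accumulation ratio R = 1/(1−f) ≈ 1.55538.
Loading dose to hit Cmax,ss on first dose: D_load = D_maint·R ≈ 1476 × 1.55538 ≈ 2295.74 mg.

2296 mg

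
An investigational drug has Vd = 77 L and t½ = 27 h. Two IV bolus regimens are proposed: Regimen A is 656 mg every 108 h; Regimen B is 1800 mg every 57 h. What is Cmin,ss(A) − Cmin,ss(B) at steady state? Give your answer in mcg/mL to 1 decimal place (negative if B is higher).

Regimen A: f = (1/2)^(108/27) ≈ 0.0625; Cmin,ss = (656/77)·f/(1−f) ≈ 0.568 mcg/mL.
Regimen B: f = (1/2)^(57/27) ≈ 0.2315; Cmin,ss = (1800/77)·f/(1−f) ≈ 7.042 mcg/mL.
Difference ≈ 0.568 − 7.042 ≈ -6.474 mcg/mL.

-6.5 mcg/mL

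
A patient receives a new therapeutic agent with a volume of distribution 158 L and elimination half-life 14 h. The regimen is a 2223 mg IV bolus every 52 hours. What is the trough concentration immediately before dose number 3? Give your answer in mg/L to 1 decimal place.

f = (1/2)^(τ/t½) = (1/2)^(52/14) ≈ 0.0762.
C₀ = D/Vd = 2223/158 ≈ 14.070 mg/L.
Before the 3rd dose, 2 doses have been given. Superposition: Cmin = C₀·(f + f²).
≈ 14.070 × (0.0762 + 0.0058) ≈ 14.070 × 0.0820 ≈ 1.154 mg/L.

1.2 mg/L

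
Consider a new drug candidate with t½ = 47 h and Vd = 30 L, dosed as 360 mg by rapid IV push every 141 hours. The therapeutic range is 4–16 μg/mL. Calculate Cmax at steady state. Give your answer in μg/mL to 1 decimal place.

13.7 μg/mL

τ = 141 h = 3 half-lives, so f = (1/2)^3 = 0.125.
Accumulation ratio R = 1/(1 − f) = 1/0.875 = 8/7.
Single-dose peak C₀ = D/Vd = 360/30 = 12 μg/mL.
Steady-state peak Cmax,ss = C₀·R = 12 × 8/7 ≈ 13.714 μg/mL.
Peak 13.7 μg/mL vs MTC 16 μg/mL: below toxic threshold.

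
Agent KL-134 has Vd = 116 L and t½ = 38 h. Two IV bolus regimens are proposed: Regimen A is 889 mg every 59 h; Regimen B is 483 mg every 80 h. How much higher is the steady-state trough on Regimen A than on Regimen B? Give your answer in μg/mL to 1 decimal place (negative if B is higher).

2.7 μg/mL

Regimen A: f = (1/2)^(59/38) ≈ 0.3409; Cmin,ss = (889/116)·f/(1−f) ≈ 3.964 μg/mL.
Regimen B: f = (1/2)^(80/38) ≈ 0.2324; Cmin,ss = (483/116)·f/(1−f) ≈ 1.261 μg/mL.
Difference ≈ 3.964 − 1.261 ≈ 2.703 μg/mL.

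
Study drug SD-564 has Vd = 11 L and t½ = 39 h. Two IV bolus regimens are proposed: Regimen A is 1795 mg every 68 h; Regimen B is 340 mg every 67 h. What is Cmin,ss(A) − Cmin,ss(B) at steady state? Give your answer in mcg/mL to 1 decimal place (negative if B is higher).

Regimen A: f = (1/2)^(68/39) ≈ 0.2986; Cmin,ss = (1795/11)·f/(1−f) ≈ 69.470 mcg/mL.
Regimen B: f = (1/2)^(67/39) ≈ 0.3040; Cmin,ss = (340/11)·f/(1−f) ≈ 13.501 mcg/mL.
Difference ≈ 69.470 − 13.501 ≈ 55.969 mcg/mL.

56.0 mcg/mL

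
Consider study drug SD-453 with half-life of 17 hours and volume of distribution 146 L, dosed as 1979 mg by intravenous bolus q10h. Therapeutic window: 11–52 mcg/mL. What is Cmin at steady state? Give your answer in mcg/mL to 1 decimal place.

k = ln2/t½ = ln2/17 ≈ 0.040773 h⁻¹; fraction remaining f = e^(−kτ) = e^(−0.040773×10) ≈ 0.6652.
Each bolus raises the concentration by D/Vd = 1979/146 ≈ 13.555 mcg/mL.
Steady-state trough Cmin,ss = C₀·f/(1−f) ≈ 13.555 × 0.6652/0.3348 ≈ 26.932 mcg/mL.
Trough 26.9 mcg/mL vs MEC 11 mcg/mL: adequate.

26.9 mcg/mL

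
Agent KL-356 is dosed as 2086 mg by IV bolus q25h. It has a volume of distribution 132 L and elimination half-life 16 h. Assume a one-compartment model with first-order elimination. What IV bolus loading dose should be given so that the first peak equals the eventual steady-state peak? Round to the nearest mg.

3154 mg

f = (1/2)^(25/16) ≈ 0.338564; accumulation ratio R = 1/(1−f) ≈ 1.51186.
Loading dose to hit Cmax,ss on first dose: D_load = D_maint·R ≈ 2086 × 1.51186 ≈ 3153.74 mg.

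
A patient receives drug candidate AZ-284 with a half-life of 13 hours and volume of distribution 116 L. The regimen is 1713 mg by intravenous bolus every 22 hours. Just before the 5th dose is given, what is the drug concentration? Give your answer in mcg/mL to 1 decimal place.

6.6 mcg/mL

f = (1/2)^(τ/t½) = (1/2)^(22/13) ≈ 0.3094.
C₀ = D/Vd = 1713/116 ≈ 14.767 mcg/mL.
Before the 5th dose, 4 doses have been given. Superposition: Cmin = C₀·(f + f² + … + f^4).
≈ 14.767 × (0.3094 + 0.0957 + 0.0296 + 0.0092) ≈ 14.767 × 0.4439 ≈ 6.555 mcg/mL.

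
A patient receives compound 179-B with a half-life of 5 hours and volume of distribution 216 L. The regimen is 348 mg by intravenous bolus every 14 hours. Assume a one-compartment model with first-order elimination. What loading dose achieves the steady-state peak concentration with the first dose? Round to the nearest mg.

f = (1/2)^(14/5) ≈ 0.143587; accumulation ratio R = 1/(1−f) ≈ 1.16766.
Loading dose to hit Cmax,ss on first dose: D_load = D_maint·R ≈ 348 × 1.16766 ≈ 406.35 mg.

406 mg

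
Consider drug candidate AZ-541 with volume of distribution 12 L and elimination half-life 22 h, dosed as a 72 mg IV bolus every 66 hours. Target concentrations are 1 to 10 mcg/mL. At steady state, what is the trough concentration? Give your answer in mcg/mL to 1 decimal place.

0.9 mcg/mL

τ = 66 h = 3 half-lives, so f = (1/2)^3 = 0.125.
Accumulation ratio R = 1/(1 − f) = 1/0.875 = 8/7.
Single-dose peak C₀ = D/Vd = 72/12 = 6 mcg/mL.
Steady-state peak Cmax,ss = C₀·R = 6 × 8/7 ≈ 6.857 mcg/mL.
Steady-state trough Cmin,ss = Cmax,ss·f ≈ 6.857 × 0.125 ≈ 0.857 mcg/mL.
Trough 0.9 mcg/mL vs MEC 1 mcg/mL: subtherapeutic.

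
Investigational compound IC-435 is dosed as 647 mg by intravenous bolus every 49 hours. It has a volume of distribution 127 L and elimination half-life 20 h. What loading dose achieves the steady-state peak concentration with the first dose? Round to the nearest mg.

792 mg

f = (1/2)^(49/20) ≈ 0.183011; accumulation ratio R = 1/(1−f) ≈ 1.22401.
Loading dose to hit Cmax,ss on first dose: D_load = D_maint·R ≈ 647 × 1.22401 ≈ 791.93 mg.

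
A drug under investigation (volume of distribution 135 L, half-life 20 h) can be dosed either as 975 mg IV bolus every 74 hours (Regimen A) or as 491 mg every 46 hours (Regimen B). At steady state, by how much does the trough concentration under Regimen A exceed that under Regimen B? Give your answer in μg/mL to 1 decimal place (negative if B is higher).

Regimen A: f = (1/2)^(74/20) ≈ 0.0769; Cmin,ss = (975/135)·f/(1−f) ≈ 0.602 μg/mL.
Regimen B: f = (1/2)^(46/20) ≈ 0.2031; Cmin,ss = (491/135)·f/(1−f) ≈ 0.927 μg/mL.
Difference ≈ 0.602 − 0.927 ≈ -0.325 μg/mL.

-0.3 μg/mL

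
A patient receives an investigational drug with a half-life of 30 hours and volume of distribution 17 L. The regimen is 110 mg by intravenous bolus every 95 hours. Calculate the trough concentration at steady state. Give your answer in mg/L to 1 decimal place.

0.8 mg/L

τ/t½ = 95/30 ≈ 3.1667, so fraction remaining f = (1/2)^(95/30) ≈ 0.1114.
Each bolus raises the concentration by D/Vd = 110/17 ≈ 6.471 mg/L.
Steady-state trough Cmin,ss = C₀·f/(1−f) ≈ 6.471 × 0.1114/0.8886 ≈ 0.811 mg/L.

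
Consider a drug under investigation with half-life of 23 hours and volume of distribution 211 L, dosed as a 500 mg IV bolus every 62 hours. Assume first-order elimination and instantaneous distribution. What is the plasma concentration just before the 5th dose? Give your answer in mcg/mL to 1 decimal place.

0.4 mcg/mL

f = (1/2)^(τ/t½) = (1/2)^(62/23) ≈ 0.1544.
C₀ = D/Vd = 500/211 ≈ 2.370 mcg/mL.
Before the 5th dose, 4 doses have been given. Superposition: Cmin = C₀·(f + f² + … + f^4).
≈ 2.370 × (0.1544 + 0.0238 + 0.0037 + 0.0006) ≈ 2.370 × 0.1825 ≈ 0.433 mcg/mL.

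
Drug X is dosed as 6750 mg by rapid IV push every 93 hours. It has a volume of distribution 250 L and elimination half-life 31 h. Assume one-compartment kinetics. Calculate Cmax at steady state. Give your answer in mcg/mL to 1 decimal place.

τ = 93 h = 3 half-lives, so f = (1/2)^3 = 0.125.
At steady state, R = 1/(1 − 0.125) = 8/7.
Single-dose peak C₀ = D/Vd = 6750/250 = 27 mcg/mL.
Steady-state peak Cmax,ss = C₀·R = 27 × 8/7 ≈ 30.857 mcg/mL.

30.9 mcg/mL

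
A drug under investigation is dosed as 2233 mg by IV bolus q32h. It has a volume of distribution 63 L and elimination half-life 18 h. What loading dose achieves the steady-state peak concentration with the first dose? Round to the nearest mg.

3152 mg

f = (1/2)^(32/18) ≈ 0.291632; accumulation ratio R = 1/(1−f) ≈ 1.41170.
Loading dose to hit Cmax,ss on first dose: D_load = D_maint·R ≈ 2233 × 1.41170 ≈ 3152.33 mg.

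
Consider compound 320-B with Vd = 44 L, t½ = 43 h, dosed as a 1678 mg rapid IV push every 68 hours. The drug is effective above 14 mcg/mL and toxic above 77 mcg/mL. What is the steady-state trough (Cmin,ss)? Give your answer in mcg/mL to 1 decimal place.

τ/t½ = 68/43 ≈ 1.5814, so fraction remaining f = (1/2)^(68/43) ≈ 0.3342.
At steady state, accumulation factor R = 1/(1 − e^(−kτ)) ≈ 1.5020.
Each bolus raises the concentration by D/Vd = 1678/44 ≈ 38.136 mcg/mL.
Cmax,ss = C₀/(1 − f) ≈ 38.136/0.6658 ≈ 57.278 mcg/mL.
Steady-state trough Cmin,ss = Cmax,ss·f ≈ 57.278 × 0.3342 ≈ 19.142 mcg/mL.
Trough 19.1 mcg/mL vs MEC 14 mcg/mL: adequate.

19.1 mcg/mL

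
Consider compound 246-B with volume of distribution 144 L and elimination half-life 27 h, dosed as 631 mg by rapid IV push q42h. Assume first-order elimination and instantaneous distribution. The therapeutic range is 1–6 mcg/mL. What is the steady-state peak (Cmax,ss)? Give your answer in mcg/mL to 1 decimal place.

6.6 mcg/mL

k = ln2/t½ = ln2/27 ≈ 0.025672 h⁻¹; fraction remaining f = e^(−kτ) = e^(−0.025672×42) ≈ 0.3402.
At steady state, accumulation factor R = 1/(1 − e^(−kτ)) ≈ 1.5156.
Single-dose peak C₀ = D/Vd = 631/144 ≈ 4.382 mcg/mL.
Steady-state peak Cmax,ss = C₀·R ≈ 4.382 × 1.5156 ≈ 6.641 mcg/mL.
Peak 6.6 mcg/mL vs MTC 6 mcg/mL: exceeds toxic threshold.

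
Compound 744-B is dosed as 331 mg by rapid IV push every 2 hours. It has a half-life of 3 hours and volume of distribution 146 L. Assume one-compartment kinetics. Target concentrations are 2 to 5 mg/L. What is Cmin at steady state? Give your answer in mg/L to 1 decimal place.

3.9 mg/L

Over one 2-h interval, 2/3 ≈ 0.66667 half-lives elapse, leaving f ≈ 0.6300 of each dose.
Each bolus raises the concentration by D/Vd = 331/146 ≈ 2.267 mg/L.
Steady-state trough Cmin,ss = C₀·f/(1−f) ≈ 2.267 × 0.6300/0.3700 ≈ 3.860 mg/L.
Trough 3.9 mg/L vs MEC 2 mg/L: adequate.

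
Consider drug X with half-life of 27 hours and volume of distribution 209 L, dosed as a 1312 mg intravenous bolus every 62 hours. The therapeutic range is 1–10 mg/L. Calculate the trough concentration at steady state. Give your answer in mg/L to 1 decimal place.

1.6 mg/L

Over one 62-h interval, 62/27 ≈ 2.2963 half-lives elapse, leaving f ≈ 0.2036 of each dose.
Accumulation ratio R = 1/(1 − f) ≈ 1/0.7964 ≈ 1.2557.
Single-dose peak C₀ = D/Vd = 1312/209 ≈ 6.278 mg/L.
Steady-state peak Cmax,ss = C₀·R ≈ 6.278 × 1.2557 ≈ 7.883 mg/L.
One interval later, Cmin,ss = Cmax,ss·e^(−kτ) ≈ 7.883 × 0.2036 ≈ 1.605 mg/L.
Trough 1.6 mg/L vs MEC 1 mg/L: adequate.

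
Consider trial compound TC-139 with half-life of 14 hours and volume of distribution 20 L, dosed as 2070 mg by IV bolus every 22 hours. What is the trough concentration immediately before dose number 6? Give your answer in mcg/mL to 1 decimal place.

f = (1/2)^(τ/t½) = (1/2)^(22/14) ≈ 0.3365.
C₀ = D/Vd = 2070/20 ≈ 103.500 mcg/mL.
Before the 6th dose, 5 doses have been given. Superposition: Cmin = C₀·(f + f² + … + f^5).
≈ 103.500 × (0.3365 + 0.1132 + 0.0381 + 0.0128 + 0.0043) ≈ 103.500 × 0.5049 ≈ 52.257 mcg/mL.

52.3 mcg/mL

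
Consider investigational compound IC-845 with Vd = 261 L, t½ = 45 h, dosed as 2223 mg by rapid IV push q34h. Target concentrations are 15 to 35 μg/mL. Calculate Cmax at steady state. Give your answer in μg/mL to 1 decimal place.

Over one 34-h interval, 34/45 ≈ 0.75556 half-lives elapse, leaving f ≈ 0.5923 of each dose.
Accumulation ratio R = 1/(1 − f) ≈ 1/0.4077 ≈ 2.4528.
Single-dose peak C₀ = D/Vd = 2223/261 ≈ 8.517 μg/mL.
Steady-state peak Cmax,ss = C₀·R ≈ 8.517 × 2.4528 ≈ 20.890 μg/mL.
Peak 20.9 μg/mL vs MTC 35 μg/mL: below toxic threshold.

20.9 μg/mL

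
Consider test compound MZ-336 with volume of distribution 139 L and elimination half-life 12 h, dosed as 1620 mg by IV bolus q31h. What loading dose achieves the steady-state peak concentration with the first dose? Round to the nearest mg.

1944 mg

f = (1/2)^(31/12) ≈ 0.166855; accumulation ratio R = 1/(1−f) ≈ 1.20027.
Loading dose to hit Cmax,ss on first dose: D_load = D_maint·R ≈ 1620 × 1.20027 ≈ 1944.44 mg.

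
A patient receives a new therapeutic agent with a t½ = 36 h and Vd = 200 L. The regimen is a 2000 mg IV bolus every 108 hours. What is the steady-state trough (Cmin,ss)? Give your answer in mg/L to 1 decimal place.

The dosing interval is 3 half-lives, so f = 2^(−3) = 0.125.
Accumulation ratio R = 1/(1 − f) = 1/0.875 = 8/7.
Single-dose peak C₀ = D/Vd = 2000/200 = 10 mg/L.
Steady-state peak Cmax,ss = C₀·R = 10 × 8/7 ≈ 11.429 mg/L.
Steady-state trough Cmin,ss = Cmax,ss·f ≈ 11.429 × 0.125 ≈ 1.429 mg/L.

1.4 mg/L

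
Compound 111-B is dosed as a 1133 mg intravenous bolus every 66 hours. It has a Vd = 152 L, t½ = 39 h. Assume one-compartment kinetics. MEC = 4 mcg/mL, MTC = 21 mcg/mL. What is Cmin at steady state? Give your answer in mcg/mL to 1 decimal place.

τ/t½ = 66/39 ≈ 1.6923, so fraction remaining f = (1/2)^(66/39) ≈ 0.3094.
Single-dose peak C₀ = D/Vd = 1133/152 ≈ 7.454 mcg/mL.
Steady-state trough Cmin,ss = C₀·f/(1−f) ≈ 7.454 × 0.3094/0.6906 ≈ 3.340 mcg/mL.
Trough 3.3 mcg/mL vs MEC 4 mcg/mL: subtherapeutic.

3.3 mcg/mL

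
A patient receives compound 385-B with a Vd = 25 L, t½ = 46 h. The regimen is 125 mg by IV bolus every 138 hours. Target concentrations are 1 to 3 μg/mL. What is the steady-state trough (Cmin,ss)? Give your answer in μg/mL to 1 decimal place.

0.7 μg/mL

The dosing interval is 3 half-lives, so f = 2^(−3) = 0.125.
Accumulation ratio R = 1/(1 − f) = 1/0.875 = 8/7.
Single-dose peak C₀ = D/Vd = 125/25 = 5 μg/mL.
Steady-state peak Cmax,ss = C₀·R = 5 × 8/7 ≈ 5.714 μg/mL.
Steady-state trough Cmin,ss = Cmax,ss·f ≈ 5.714 × 0.125 ≈ 0.714 μg/mL.
Trough 0.7 μg/mL vs MEC 1 μg/mL: subtherapeutic.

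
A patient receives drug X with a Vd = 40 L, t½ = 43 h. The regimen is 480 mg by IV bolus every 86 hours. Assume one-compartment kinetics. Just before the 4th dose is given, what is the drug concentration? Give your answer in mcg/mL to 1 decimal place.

3.9 mcg/mL

f = (1/2)^(τ/t½) = (1/2)^(86/43) ≈ 0.2500.
C₀ = D/Vd = 480/40 ≈ 12.000 mcg/mL.
Before the 4th dose, 3 doses have been given. Superposition: Cmin = C₀·(f + f² + … + f^3).
≈ 12.000 × (0.2500 + 0.0625 + 0.0156) ≈ 12.000 × 0.3281 ≈ 3.937 mcg/mL.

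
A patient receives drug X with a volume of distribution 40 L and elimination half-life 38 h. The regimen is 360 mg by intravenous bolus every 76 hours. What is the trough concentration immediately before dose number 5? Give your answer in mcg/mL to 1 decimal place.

f = (1/2)^(τ/t½) = (1/2)^(76/38) ≈ 0.2500.
C₀ = D/Vd = 360/40 ≈ 9.000 mcg/mL.
Before the 5th dose, 4 doses have been given. Superposition: Cmin = C₀·(f + f² + … + f^4).
≈ 9.000 × (0.2500 + 0.0625 + 0.0156 + 0.0039) ≈ 9.000 × 0.3320 ≈ 2.988 mcg/mL.

3.0 mcg/mL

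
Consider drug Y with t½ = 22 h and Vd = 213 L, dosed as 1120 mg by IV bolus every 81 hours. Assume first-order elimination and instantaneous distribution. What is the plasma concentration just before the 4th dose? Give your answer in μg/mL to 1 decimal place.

f = (1/2)^(τ/t½) = (1/2)^(81/22) ≈ 0.0779.
C₀ = D/Vd = 1120/213 ≈ 5.258 μg/mL.
Before the 4th dose, 3 doses have been given. Superposition: Cmin = C₀·(f + f² + … + f^3).
≈ 5.258 × (0.0779 + 0.0061 + 0.0005) ≈ 5.258 × 0.0845 ≈ 0.444 μg/mL.

0.4 μg/mL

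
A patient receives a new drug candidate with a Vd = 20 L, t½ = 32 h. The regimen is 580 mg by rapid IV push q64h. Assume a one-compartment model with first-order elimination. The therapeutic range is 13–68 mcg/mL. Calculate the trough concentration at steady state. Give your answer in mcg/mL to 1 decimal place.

9.7 mcg/mL

The dosing interval is 2 half-lives, so f = 2^(−2) = 0.25.
At steady state, R = 1/(1 − 0.25) = 4/3.
Single-dose peak C₀ = D/Vd = 580/20 = 29 mcg/mL.
Steady-state peak Cmax,ss = C₀·R = 29 × 4/3 ≈ 38.667 mcg/mL.
Steady-state trough Cmin,ss = Cmax,ss·f ≈ 38.667 × 0.25 ≈ 9.667 mcg/mL.
Trough 9.7 mcg/mL vs MEC 13 mcg/mL: subtherapeutic.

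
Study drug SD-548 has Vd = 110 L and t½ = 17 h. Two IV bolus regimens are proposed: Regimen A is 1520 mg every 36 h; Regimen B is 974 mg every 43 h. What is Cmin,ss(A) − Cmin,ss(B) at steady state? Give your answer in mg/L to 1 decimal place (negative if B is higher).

Regimen A: f = (1/2)^(36/17) ≈ 0.2304; Cmin,ss = (1520/110)·f/(1−f) ≈ 4.137 mg/L.
Regimen B: f = (1/2)^(43/17) ≈ 0.1732; Cmin,ss = (974/110)·f/(1−f) ≈ 1.855 mg/L.
Difference ≈ 4.137 − 1.855 ≈ 2.282 mg/L.

2.3 mg/L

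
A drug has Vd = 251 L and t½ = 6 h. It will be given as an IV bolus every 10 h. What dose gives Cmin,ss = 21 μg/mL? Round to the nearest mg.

τ/t½ = 10/6 ≈ 1.6667, so f = (1/2)^(10/6) ≈ 0.314980.
Cmin,ss = (D/Vd)·f/(1−f), so D = Cmin,ss·Vd·(1−f)/f.
D = 21 × 251 × (1−f)/f ≈ 21 × 251 × 2.17480 ≈ 11463.37 mg.

11463 mg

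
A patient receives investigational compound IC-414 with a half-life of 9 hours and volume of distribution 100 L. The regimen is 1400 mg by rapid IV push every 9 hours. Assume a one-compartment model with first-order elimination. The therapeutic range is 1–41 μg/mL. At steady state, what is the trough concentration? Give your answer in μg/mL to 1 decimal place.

14.0 μg/mL

τ = 9 h = 1 half-life, so f = (1/2)^1 = 0.5.
At steady state, R = 1/(1 − 0.5) = 2/1.
Single-dose peak C₀ = D/Vd = 1400/100 = 14 μg/mL.
Steady-state peak Cmax,ss = C₀·R = 14 × 2/1 ≈ 28.000 μg/mL.
Steady-state trough Cmin,ss = Cmax,ss·f ≈ 28.000 × 0.5 ≈ 14.000 μg/mL.
Trough 14.0 μg/mL vs MEC 1 μg/mL: adequate.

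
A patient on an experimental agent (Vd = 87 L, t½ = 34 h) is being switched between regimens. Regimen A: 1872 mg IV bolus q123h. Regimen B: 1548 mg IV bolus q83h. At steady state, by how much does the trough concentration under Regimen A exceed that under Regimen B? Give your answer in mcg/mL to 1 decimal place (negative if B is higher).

Regimen A: f = (1/2)^(123/34) ≈ 0.0815; Cmin,ss = (1872/87)·f/(1−f) ≈ 1.909 mcg/mL.
Regimen B: f = (1/2)^(83/34) ≈ 0.1841; Cmin,ss = (1548/87)·f/(1−f) ≈ 4.015 mcg/mL.
Difference ≈ 1.909 − 4.015 ≈ -2.106 mcg/mL.

-2.1 mcg/mL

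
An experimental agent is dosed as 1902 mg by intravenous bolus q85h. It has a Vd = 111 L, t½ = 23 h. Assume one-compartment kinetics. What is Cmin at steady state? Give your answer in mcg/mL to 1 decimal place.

1.4 mcg/mL

Over one 85-h interval, 85/23 ≈ 3.6957 half-lives elapse, leaving f ≈ 0.0772 of each dose.
Each bolus raises the concentration by D/Vd = 1902/111 ≈ 17.135 mcg/mL.
Steady-state trough Cmin,ss = C₀·f/(1−f) ≈ 17.135 × 0.0772/0.9228 ≈ 1.433 mcg/mL.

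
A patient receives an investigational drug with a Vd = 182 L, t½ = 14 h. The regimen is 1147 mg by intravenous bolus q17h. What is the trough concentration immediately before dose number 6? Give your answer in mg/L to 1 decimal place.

4.7 mg/L

f = (1/2)^(τ/t½) = (1/2)^(17/14) ≈ 0.4310.
C₀ = D/Vd = 1147/182 ≈ 6.302 mg/L.
Before the 6th dose, 5 doses have been given. Superposition: Cmin = C₀·(f + f² + … + f^5).
≈ 6.302 × (0.4310 + 0.1858 + 0.0801 + 0.0345 + 0.0149) ≈ 6.302 × 0.7463 ≈ 4.703 mg/L.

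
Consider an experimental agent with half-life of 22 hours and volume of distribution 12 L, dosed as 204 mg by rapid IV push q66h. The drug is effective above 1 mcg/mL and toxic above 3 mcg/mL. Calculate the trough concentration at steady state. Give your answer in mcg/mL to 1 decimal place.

2.4 mcg/mL

The dosing interval is 3 half-lives, so f = 2^(−3) = 0.125.
At steady state, R = 1/(1 − 0.125) = 8/7.
Single-dose peak C₀ = D/Vd = 204/12 = 17 mcg/mL.
Steady-state peak Cmax,ss = C₀·R = 17 × 8/7 ≈ 19.429 mcg/mL.
Steady-state trough Cmin,ss = Cmax,ss·f ≈ 19.429 × 0.125 ≈ 2.429 mcg/mL.
Trough 2.4 mcg/mL vs MEC 1 mcg/mL: adequate.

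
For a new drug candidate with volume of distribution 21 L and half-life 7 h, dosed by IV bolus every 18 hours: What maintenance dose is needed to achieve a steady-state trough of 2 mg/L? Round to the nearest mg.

τ/t½ = 18/7 ≈ 2.5714, so f = (1/2)^(18/7) ≈ 0.168238.
Cmin,ss = (D/Vd)·f/(1−f), so D = Cmin,ss·Vd·(1−f)/f.
D = 2 × 21 × (1−f)/f ≈ 2 × 21 × 4.94396 ≈ 207.65 mg.

208 mg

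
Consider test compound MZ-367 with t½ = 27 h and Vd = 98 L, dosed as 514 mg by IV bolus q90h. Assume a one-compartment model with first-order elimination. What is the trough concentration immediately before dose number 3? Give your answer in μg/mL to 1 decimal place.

f = (1/2)^(τ/t½) = (1/2)^(90/27) ≈ 0.0992.
C₀ = D/Vd = 514/98 ≈ 5.245 μg/mL.
Before the 3rd dose, 2 doses have been given. Superposition: Cmin = C₀·(f + f²).
≈ 5.245 × (0.0992 + 0.0098) ≈ 5.245 × 0.1090 ≈ 0.572 μg/mL.

0.6 μg/mL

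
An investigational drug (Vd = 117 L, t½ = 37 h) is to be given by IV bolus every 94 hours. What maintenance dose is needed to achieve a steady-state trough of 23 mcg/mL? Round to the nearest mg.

12965 mg

τ/t½ = 94/37 ≈ 2.5405, so f = (1/2)^(94/37) ≈ 0.171878.
Cmin,ss = (D/Vd)·f/(1−f), so D = Cmin,ss·Vd·(1−f)/f.
D = 23 × 117 × (1−f)/f ≈ 23 × 117 × 4.81808 ≈ 12965.45 mg.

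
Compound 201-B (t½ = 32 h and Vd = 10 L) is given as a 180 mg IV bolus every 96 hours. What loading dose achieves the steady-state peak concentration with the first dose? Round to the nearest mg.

f = (1/2)^(96/32) ≈ 0.125000; accumulation ratio R = 1/(1−f) ≈ 1.14286.
Loading dose to hit Cmax,ss on first dose: D_load = D_maint·R ≈ 180 × 1.14286 ≈ 205.71 mg.

206 mg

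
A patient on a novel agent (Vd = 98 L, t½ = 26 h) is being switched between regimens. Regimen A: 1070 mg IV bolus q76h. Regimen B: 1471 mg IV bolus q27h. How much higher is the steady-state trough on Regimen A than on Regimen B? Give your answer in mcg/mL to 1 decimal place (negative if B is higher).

Regimen A: f = (1/2)^(76/26) ≈ 0.1318; Cmin,ss = (1070/98)·f/(1−f) ≈ 1.657 mcg/mL.
Regimen B: f = (1/2)^(27/26) ≈ 0.4868; Cmin,ss = (1471/98)·f/(1−f) ≈ 14.238 mcg/mL.
Difference ≈ 1.657 − 14.238 ≈ -12.581 mcg/mL.

-12.6 mcg/mL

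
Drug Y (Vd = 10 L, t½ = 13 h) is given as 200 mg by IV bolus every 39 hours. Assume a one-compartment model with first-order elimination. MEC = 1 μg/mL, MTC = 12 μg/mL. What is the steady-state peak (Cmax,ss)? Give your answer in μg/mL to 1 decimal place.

22.9 μg/mL

τ = 39 h = 3 half-lives, so f = (1/2)^3 = 0.125.
At steady state, R = 1/(1 − 0.125) = 8/7.
Single-dose peak C₀ = D/Vd = 200/10 = 20 μg/mL.
Steady-state peak Cmax,ss = C₀·R = 20 × 8/7 ≈ 22.857 μg/mL.
Peak 22.9 μg/mL vs MTC 12 μg/mL: exceeds toxic threshold.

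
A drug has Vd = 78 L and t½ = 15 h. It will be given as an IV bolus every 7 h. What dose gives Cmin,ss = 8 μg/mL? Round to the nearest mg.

τ/t½ = 7/15 ≈ 0.46667, so f = (1/2)^(7/15) ≈ 0.723635.
Cmin,ss = (D/Vd)·f/(1−f), so D = Cmin,ss·Vd·(1−f)/f.
D = 8 × 78 × (1−f)/f ≈ 8 × 78 × 0.38191 ≈ 238.31 mg.

238 mg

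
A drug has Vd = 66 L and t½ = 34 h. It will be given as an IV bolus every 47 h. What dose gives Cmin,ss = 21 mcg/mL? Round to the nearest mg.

τ/t½ = 47/34 ≈ 1.3824, so f = (1/2)^(47/34) ≈ 0.383593.
Cmin,ss = (D/Vd)·f/(1−f), so D = Cmin,ss·Vd·(1−f)/f.
D = 21 × 66 × (1−f)/f ≈ 21 × 66 × 1.60693 ≈ 2227.20 mg.

2227 mg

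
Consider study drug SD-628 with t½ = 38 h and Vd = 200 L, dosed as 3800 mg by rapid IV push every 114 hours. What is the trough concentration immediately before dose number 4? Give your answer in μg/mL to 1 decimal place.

f = (1/2)^(τ/t½) = (1/2)^(114/38) ≈ 0.1250.
C₀ = D/Vd = 3800/200 ≈ 19.000 μg/mL.
Before the 4th dose, 3 doses have been given. Superposition: Cmin = C₀·(f + f² + … + f^3).
≈ 19.000 × (0.1250 + 0.0156 + 0.0020) ≈ 19.000 × 0.1426 ≈ 2.709 μg/mL.

2.7 μg/mL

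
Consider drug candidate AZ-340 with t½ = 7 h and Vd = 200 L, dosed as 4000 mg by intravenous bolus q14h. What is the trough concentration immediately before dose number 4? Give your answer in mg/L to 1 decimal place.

6.6 mg/L

f = (1/2)^(τ/t½) = (1/2)^(14/7) ≈ 0.2500.
C₀ = D/Vd = 4000/200 ≈ 20.000 mg/L.
Before the 4th dose, 3 doses have been given. Superposition: Cmin = C₀·(f + f² + … + f^3).
≈ 20.000 × (0.2500 + 0.0625 + 0.0156) ≈ 20.000 × 0.3281 ≈ 6.562 mg/L.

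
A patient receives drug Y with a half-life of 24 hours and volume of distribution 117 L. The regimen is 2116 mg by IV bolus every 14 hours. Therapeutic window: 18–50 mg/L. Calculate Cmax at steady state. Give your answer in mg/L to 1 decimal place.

54.4 mg/L

τ/t½ = 14/24 ≈ 0.58333, so fraction remaining f = (1/2)^(14/24) ≈ 0.6674.
Accumulation ratio R = 1/(1 − f) ≈ 1/0.3326 ≈ 3.0066.
Single-dose peak C₀ = D/Vd = 2116/117 ≈ 18.085 mg/L.
Cmax,ss = C₀/(1 − f) ≈ 18.085/0.3326 ≈ 54.375 mg/L.
Peak 54.4 mg/L vs MTC 50 mg/L: exceeds toxic threshold.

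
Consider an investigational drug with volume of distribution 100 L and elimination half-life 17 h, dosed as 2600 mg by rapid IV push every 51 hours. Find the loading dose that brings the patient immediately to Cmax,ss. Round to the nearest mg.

f = (1/2)^(51/17) ≈ 0.125000; accumulation ratio R = 1/(1−f) ≈ 1.14286.
Loading dose to hit Cmax,ss on first dose: D_load = D_maint·R ≈ 2600 × 1.14286 ≈ 2971.44 mg.

2971 mg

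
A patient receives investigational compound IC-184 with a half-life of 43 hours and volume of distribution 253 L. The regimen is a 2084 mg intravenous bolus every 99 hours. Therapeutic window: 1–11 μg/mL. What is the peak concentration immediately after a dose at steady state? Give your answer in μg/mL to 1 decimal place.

Over one 99-h interval, 99/43 ≈ 2.3023 half-lives elapse, leaving f ≈ 0.2027 of each dose.
Accumulation ratio R = 1/(1 − f) ≈ 1/0.7973 ≈ 1.2542.
Single-dose peak C₀ = D/Vd = 2084/253 ≈ 8.237 μg/mL.
Cmax,ss = C₀/(1 − f) ≈ 8.237/0.7973 ≈ 10.331 μg/mL.
Peak 10.3 μg/mL vs MTC 11 μg/mL: below toxic threshold.

10.3 μg/mL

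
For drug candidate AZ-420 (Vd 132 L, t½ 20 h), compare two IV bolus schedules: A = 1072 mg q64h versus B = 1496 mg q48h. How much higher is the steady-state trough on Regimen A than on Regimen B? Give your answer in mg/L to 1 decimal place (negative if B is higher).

-1.7 mg/L

Regimen A: f = (1/2)^(64/20) ≈ 0.1088; Cmin,ss = (1072/132)·f/(1−f) ≈ 0.991 mg/L.
Regimen B: f = (1/2)^(48/20) ≈ 0.1895; Cmin,ss = (1496/132)·f/(1−f) ≈ 2.650 mg/L.
Difference ≈ 0.991 − 2.650 ≈ -1.659 mg/L.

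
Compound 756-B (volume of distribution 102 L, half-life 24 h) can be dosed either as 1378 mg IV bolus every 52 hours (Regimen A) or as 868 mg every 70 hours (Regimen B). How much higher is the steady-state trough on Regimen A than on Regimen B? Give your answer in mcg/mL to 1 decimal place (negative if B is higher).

Regimen A: f = (1/2)^(52/24) ≈ 0.2227; Cmin,ss = (1378/102)·f/(1−f) ≈ 3.871 mcg/mL.
Regimen B: f = (1/2)^(70/24) ≈ 0.1324; Cmin,ss = (868/102)·f/(1−f) ≈ 1.299 mcg/mL.
Difference ≈ 3.871 − 1.299 ≈ 2.572 mcg/mL.

2.6 mcg/mL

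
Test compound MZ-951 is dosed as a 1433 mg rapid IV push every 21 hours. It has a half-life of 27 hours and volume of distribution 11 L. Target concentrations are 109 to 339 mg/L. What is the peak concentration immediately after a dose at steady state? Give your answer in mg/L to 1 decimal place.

312.6 mg/L

k = ln2/t½ = ln2/27 ≈ 0.025672 h⁻¹; fraction remaining f = e^(−kτ) = e^(−0.025672×21) ≈ 0.5833.
Accumulation ratio R = 1/(1 − f) ≈ 1/0.4167 ≈ 2.3998.
Each bolus raises the concentration by D/Vd = 1433/11 ≈ 130.273 mg/L.
Cmax,ss = C₀/(1 − f) ≈ 130.273/0.4167 ≈ 312.630 mg/L.
Peak 312.6 mg/L vs MTC 339 mg/L: below toxic threshold.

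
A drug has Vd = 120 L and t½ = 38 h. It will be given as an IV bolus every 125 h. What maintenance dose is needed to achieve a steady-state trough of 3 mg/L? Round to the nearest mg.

3160 mg

τ/t½ = 125/38 ≈ 3.2895, so f = (1/2)^(125/38) ≈ 0.102275.
Cmin,ss = (D/Vd)·f/(1−f), so D = Cmin,ss·Vd·(1−f)/f.
D = 3 × 120 × (1−f)/f ≈ 3 × 120 × 8.77756 ≈ 3159.92 mg.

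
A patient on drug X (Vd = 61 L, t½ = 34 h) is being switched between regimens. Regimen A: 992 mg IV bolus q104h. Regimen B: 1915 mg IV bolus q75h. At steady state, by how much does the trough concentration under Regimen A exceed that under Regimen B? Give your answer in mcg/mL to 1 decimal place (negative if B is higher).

-6.5 mcg/mL

Regimen A: f = (1/2)^(104/34) ≈ 0.1200; Cmin,ss = (992/61)·f/(1−f) ≈ 2.218 mcg/mL.
Regimen B: f = (1/2)^(75/34) ≈ 0.2168; Cmin,ss = (1915/61)·f/(1−f) ≈ 8.690 mcg/mL.
Difference ≈ 2.218 − 8.690 ≈ -6.472 mcg/mL.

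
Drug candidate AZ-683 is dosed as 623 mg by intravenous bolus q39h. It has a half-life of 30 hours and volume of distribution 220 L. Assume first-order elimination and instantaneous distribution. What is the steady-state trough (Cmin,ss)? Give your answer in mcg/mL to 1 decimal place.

τ/t½ = 39/30 ≈ 1.3, so fraction remaining f = (1/2)^(39/30) ≈ 0.4061.
Single-dose peak C₀ = D/Vd = 623/220 ≈ 2.832 mcg/mL.
Steady-state trough Cmin,ss = C₀·f/(1−f) ≈ 2.832 × 0.4061/0.5939 ≈ 1.936 mcg/mL.

1.9 mcg/mL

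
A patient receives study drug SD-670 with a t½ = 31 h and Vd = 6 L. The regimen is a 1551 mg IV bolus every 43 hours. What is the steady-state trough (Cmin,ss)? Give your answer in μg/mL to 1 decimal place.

τ/t½ = 43/31 ≈ 1.3871, so fraction remaining f = (1/2)^(43/31) ≈ 0.3823.
Single-dose peak C₀ = D/Vd = 1551/6 ≈ 258.500 μg/mL.
Steady-state trough Cmin,ss = C₀·f/(1−f) ≈ 258.500 × 0.3823/0.6177 ≈ 159.988 μg/mL.

160.0 μg/mL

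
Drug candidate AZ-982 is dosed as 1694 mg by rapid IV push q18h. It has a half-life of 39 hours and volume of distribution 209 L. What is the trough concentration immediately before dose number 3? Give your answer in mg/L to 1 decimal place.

f = (1/2)^(τ/t½) = (1/2)^(18/39) ≈ 0.7262.
C₀ = D/Vd = 1694/209 ≈ 8.105 mg/L.
Before the 3rd dose, 2 doses have been given. Superposition: Cmin = C₀·(f + f²).
≈ 8.105 × (0.7262 + 0.5274) ≈ 8.105 × 1.2536 ≈ 10.160 mg/L.

10.2 mg/L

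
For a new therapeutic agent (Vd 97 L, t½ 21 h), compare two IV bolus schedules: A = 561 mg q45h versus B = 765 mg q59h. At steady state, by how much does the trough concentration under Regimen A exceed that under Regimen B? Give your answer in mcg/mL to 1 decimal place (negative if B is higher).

Regimen A: f = (1/2)^(45/21) ≈ 0.2264; Cmin,ss = (561/97)·f/(1−f) ≈ 1.693 mcg/mL.
Regimen B: f = (1/2)^(59/21) ≈ 0.1426; Cmin,ss = (765/97)·f/(1−f) ≈ 1.312 mcg/mL.
Difference ≈ 1.693 − 1.312 ≈ 0.381 mcg/mL.

0.4 mcg/mL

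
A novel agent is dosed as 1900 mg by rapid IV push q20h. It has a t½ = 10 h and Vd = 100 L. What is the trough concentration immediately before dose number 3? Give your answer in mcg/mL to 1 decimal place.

f = (1/2)^(τ/t½) = (1/2)^(20/10) ≈ 0.2500.
C₀ = D/Vd = 1900/100 ≈ 19.000 mcg/mL.
Before the 3rd dose, 2 doses have been given. Superposition: Cmin = C₀·(f + f²).
≈ 19.000 × (0.2500 + 0.0625) ≈ 19.000 × 0.3125 ≈ 5.938 mcg/mL.

5.9 mcg/mL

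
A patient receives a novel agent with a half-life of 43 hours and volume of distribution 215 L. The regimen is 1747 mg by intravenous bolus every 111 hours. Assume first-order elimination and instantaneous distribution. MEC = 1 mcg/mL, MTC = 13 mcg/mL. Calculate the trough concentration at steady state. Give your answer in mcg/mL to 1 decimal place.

τ/t½ = 111/43 ≈ 2.5814, so fraction remaining f = (1/2)^(111/43) ≈ 0.1671.
Accumulation ratio R = 1/(1 − f) ≈ 1/0.8329 ≈ 1.2006.
Each bolus raises the concentration by D/Vd = 1747/215 ≈ 8.126 mcg/mL.
Steady-state peak Cmax,ss = C₀·R ≈ 8.126 × 1.2006 ≈ 9.756 mcg/mL.
One interval later, Cmin,ss = Cmax,ss·e^(−kτ) ≈ 9.756 × 0.1671 ≈ 1.630 mcg/mL.
Trough 1.6 mcg/mL vs MEC 1 mcg/mL: adequate.

1.6 mcg/mL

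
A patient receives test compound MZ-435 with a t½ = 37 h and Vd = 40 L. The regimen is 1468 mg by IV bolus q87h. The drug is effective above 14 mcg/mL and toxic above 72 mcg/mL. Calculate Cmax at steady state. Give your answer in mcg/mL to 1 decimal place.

τ/t½ = 87/37 ≈ 2.3514, so fraction remaining f = (1/2)^(87/37) ≈ 0.1960.
At steady state, accumulation factor R = 1/(1 − e^(−kτ)) ≈ 1.2438.
Each bolus raises the concentration by D/Vd = 1468/40 ≈ 36.700 mcg/mL.
Steady-state peak Cmax,ss = C₀·R ≈ 36.700 × 1.2438 ≈ 45.647 mcg/mL.
Peak 45.6 mcg/mL vs MTC 72 mcg/mL: below toxic threshold.

45.6 mcg/mL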